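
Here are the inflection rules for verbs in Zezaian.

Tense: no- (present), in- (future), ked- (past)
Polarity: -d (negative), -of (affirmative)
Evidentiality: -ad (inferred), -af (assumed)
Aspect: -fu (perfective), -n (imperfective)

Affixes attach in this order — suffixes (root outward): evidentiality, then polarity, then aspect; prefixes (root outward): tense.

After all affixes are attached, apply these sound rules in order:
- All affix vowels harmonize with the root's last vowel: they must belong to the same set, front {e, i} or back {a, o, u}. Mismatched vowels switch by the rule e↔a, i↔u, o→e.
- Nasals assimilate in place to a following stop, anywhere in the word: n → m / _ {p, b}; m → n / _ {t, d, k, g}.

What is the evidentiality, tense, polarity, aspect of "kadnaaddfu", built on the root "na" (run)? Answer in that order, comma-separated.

Segment: ked-na-ad-d-fu.
evidentiality: -ad → inferred.
tense: ked- → past.
polarity: -d → negative.
aspect: -fu → perfective.

inferred, past, negative, perfective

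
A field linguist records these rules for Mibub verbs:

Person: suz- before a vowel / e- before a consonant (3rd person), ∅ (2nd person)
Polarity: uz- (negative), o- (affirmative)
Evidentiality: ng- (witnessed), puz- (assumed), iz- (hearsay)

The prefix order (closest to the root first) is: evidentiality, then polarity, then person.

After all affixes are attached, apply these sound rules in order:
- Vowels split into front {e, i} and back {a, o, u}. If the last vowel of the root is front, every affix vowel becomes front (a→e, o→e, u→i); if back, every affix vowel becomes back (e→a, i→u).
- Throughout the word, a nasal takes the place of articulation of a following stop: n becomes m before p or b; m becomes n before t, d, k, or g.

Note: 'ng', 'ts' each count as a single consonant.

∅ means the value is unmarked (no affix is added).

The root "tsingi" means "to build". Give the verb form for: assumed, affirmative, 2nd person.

Attach evidentiality assumed puz- → puztsingi.
Attach polarity affirmative o- → opuztsingi.
person = 2nd person: zero marking, form stays opuztsingi.
Apply vowel harmony: opuztsingi → epiztsingi.
Nasal assimilation: no change.

epiztsingi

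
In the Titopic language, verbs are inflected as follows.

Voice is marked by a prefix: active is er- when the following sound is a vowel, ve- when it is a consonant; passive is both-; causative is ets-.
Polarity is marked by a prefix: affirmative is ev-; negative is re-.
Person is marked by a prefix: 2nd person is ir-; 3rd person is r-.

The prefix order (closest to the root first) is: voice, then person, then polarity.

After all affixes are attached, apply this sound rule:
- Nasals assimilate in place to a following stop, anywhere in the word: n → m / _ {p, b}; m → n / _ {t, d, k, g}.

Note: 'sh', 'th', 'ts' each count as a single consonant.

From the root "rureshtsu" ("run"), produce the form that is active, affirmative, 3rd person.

Attach voice active ve- (before consonant 'r') → verureshtsu.
Attach person 3rd person r- → rverureshtsu.
Attach polarity affirmative ev- → evrverureshtsu.
Nasal assimilation: no change.

evrverureshtsu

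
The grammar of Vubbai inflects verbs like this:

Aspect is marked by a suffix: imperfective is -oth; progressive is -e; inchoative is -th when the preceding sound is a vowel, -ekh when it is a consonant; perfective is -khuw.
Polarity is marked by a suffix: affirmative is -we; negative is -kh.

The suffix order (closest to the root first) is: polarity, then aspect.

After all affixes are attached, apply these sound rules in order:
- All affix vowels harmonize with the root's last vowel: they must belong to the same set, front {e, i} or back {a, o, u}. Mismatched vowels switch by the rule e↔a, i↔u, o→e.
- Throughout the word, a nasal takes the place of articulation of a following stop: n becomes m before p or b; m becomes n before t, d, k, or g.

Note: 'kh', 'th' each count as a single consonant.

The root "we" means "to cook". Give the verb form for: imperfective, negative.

Attach polarity negative -kh → wekh.
Attach aspect imperfective -oth → wekhoth.
Apply vowel harmony: wekhoth → wekheth.
Nasal assimilation: no change.

wekheth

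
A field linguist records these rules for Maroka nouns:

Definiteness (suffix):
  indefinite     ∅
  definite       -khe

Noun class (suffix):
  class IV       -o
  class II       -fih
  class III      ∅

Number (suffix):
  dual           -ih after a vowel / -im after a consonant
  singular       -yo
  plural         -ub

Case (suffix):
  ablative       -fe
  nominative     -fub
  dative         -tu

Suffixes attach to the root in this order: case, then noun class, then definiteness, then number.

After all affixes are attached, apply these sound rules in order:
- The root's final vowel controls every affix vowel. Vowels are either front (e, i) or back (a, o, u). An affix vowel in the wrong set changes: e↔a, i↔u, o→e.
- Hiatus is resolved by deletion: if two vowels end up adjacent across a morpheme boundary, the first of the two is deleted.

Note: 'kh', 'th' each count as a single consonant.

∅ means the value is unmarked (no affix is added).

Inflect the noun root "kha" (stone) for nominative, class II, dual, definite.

khafubfuhkhuh

Attach case nominative -fub → khafub.
Attach noun class class II -fih → khafubfih.
Attach definiteness definite -khe → khafubfihkhe.
Attach number dual -ih (after vowel 'e') → khafubfihkheih.
Apply vowel harmony: khafubfihkheih → khafubfuhkhauh.
Apply vowel deletion: khafubfuhkhauh → khafubfuhkhuh.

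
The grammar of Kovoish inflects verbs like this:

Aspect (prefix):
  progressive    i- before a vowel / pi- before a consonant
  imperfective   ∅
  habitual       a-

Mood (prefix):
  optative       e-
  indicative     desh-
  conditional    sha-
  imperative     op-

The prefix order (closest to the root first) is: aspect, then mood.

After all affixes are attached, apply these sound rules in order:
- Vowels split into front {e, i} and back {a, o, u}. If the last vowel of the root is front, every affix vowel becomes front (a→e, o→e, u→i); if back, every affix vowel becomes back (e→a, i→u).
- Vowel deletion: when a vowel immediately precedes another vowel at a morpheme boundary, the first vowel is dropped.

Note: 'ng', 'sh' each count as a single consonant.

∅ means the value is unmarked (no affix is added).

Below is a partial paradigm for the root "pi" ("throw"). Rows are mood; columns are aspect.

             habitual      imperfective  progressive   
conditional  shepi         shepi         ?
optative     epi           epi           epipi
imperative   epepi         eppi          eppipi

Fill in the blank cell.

Attach aspect progressive pi- (before consonant 'p') → pipi.
Attach mood conditional sha- → shapipi.
Apply vowel harmony: shapipi → shepipi.
Vowel deletion: no change.

shepipi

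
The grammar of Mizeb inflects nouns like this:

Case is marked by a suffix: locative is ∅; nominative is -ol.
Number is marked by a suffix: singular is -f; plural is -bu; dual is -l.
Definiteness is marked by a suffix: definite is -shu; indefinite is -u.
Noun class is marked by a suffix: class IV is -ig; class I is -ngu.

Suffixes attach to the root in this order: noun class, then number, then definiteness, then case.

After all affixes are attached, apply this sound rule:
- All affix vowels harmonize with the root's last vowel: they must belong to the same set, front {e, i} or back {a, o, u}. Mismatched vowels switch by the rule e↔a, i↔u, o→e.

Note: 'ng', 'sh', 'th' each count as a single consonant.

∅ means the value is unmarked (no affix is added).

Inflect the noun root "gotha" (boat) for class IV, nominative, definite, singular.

gothaugfshuol

Attach noun class class IV -ig → gothaig.
Attach number singular -f → gothaigf.
Attach definiteness definite -shu → gothaigfshu.
Attach case nominative -ol → gothaigfshuol.
Apply vowel harmony: gothaigfshuol → gothaugfshuol.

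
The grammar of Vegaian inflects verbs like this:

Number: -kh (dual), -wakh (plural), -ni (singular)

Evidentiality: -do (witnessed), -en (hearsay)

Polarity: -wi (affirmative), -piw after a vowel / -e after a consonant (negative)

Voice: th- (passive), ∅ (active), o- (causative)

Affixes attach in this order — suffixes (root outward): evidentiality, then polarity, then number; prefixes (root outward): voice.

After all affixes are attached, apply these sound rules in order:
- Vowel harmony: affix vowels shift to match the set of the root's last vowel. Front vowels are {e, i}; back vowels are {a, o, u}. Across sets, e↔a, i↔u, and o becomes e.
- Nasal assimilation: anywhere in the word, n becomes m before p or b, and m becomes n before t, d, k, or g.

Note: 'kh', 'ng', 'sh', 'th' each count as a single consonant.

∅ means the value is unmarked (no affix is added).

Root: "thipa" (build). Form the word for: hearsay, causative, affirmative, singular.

othipaanwunu

Attach evidentiality hearsay -en → thipaen.
Attach polarity affirmative -wi → thipaenwi.
Attach voice causative o- → othipaenwi.
Attach number singular -ni → othipaenwini.
Apply vowel harmony: othipaenwini → othipaanwunu.
Nasal assimilation: no change.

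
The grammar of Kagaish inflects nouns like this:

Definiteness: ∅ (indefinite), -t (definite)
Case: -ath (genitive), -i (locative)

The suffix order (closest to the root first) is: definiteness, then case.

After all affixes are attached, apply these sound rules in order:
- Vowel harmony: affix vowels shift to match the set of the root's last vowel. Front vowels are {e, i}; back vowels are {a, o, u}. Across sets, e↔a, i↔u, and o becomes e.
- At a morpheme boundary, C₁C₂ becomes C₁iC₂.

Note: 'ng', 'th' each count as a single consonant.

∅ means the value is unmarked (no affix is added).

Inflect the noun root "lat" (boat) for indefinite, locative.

latu

definiteness = indefinite: zero marking, form stays lat.
Attach case locative -i → lati.
Apply vowel harmony: lati → latu.
Epenthesis: no change.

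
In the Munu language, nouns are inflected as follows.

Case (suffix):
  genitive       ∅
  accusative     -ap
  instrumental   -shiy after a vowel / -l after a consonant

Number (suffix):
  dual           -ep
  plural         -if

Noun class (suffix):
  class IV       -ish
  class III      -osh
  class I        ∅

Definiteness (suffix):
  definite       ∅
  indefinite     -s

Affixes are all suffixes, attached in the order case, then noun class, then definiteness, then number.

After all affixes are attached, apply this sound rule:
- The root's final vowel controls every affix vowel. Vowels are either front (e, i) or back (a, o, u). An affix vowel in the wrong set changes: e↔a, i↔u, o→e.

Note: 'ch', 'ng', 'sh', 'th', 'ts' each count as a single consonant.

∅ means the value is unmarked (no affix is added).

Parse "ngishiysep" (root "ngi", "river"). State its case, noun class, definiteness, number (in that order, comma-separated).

instrumental, class I, indefinite, dual

Segment: ngi-shiy-s-ep.
case: -shiy/l → instrumental.
noun class: ∅ → class I.
definiteness: -s → indefinite.
number: -ep → dual.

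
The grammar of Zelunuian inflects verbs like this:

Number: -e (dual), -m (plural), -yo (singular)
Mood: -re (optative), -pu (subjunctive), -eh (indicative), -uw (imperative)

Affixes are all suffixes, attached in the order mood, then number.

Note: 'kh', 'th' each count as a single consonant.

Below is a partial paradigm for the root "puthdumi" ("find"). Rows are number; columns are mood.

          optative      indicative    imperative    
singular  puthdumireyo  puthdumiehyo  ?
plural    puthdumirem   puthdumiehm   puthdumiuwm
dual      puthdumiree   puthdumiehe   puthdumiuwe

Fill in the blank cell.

puthdumiuwyo

Attach mood imperative -uw → puthdumiuw.
Attach number singular -yo → puthdumiuwyo.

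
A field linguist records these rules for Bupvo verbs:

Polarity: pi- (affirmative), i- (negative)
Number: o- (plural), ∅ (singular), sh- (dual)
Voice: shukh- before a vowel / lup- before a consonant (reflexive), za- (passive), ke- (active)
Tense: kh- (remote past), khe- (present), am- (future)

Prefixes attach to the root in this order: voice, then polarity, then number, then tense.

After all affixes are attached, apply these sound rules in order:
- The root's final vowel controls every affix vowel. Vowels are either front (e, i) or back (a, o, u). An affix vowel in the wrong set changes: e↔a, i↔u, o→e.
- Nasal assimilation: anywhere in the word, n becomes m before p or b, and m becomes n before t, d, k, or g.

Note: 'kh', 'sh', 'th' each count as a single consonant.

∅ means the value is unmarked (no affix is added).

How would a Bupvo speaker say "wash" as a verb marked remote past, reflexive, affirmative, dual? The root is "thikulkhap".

khshpulupthikulkhap

Attach voice reflexive lup- (before consonant 'th') → lupthikulkhap.
Attach polarity affirmative pi- → pilupthikulkhap.
Attach number dual sh- → shpilupthikulkhap.
Attach tense remote past kh- → khshpilupthikulkhap.
Apply vowel harmony: khshpilupthikulkhap → khshpulupthikulkhap.
Nasal assimilation: no change.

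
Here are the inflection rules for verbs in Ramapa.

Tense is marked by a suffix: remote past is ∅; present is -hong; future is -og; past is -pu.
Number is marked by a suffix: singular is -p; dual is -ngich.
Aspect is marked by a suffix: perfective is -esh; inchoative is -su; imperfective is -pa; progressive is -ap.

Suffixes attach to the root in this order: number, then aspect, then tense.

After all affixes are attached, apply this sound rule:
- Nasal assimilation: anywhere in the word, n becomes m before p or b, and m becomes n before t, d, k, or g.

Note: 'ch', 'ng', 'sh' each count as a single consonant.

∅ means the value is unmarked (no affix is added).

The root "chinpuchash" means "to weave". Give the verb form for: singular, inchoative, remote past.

Attach number singular -p → chinpuchashp.
Attach aspect inchoative -su → chinpuchashpsu.
tense = remote past: zero marking, form stays chinpuchashpsu.
Apply nasal assimilation: chinpuchashpsu → chimpuchashpsu.

chimpuchashpsu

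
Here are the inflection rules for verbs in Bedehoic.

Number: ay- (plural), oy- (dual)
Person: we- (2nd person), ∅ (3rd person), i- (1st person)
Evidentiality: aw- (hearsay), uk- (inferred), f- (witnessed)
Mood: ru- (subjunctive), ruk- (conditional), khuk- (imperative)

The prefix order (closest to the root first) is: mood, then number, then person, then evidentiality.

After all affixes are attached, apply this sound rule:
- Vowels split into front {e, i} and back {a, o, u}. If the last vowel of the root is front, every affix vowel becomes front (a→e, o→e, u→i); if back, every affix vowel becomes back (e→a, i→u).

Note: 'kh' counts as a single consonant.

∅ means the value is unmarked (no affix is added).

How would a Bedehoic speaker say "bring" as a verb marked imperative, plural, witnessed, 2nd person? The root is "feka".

Attach mood imperative khuk- → khukfeka.
Attach number plural ay- → aykhukfeka.
Attach person 2nd person we- → weaykhukfeka.
Attach evidentiality witnessed f- → fweaykhukfeka.
Apply vowel harmony: fweaykhukfeka → fwaaykhukfeka.

fwaaykhukfeka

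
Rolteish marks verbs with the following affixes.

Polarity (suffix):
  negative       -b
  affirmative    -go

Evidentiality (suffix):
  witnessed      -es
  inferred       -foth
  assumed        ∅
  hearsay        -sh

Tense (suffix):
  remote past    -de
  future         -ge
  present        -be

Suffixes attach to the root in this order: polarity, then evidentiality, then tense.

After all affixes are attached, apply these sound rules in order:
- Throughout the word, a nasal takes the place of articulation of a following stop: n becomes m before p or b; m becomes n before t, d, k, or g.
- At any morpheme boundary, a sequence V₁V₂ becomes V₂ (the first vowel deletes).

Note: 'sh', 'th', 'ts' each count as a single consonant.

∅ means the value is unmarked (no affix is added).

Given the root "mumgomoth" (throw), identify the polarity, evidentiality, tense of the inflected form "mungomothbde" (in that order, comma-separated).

Segment: mumgomoth-b-de.
polarity: -b → negative.
evidentiality: ∅ → assumed.
tense: -de → remote past.

negative, assumed, remote past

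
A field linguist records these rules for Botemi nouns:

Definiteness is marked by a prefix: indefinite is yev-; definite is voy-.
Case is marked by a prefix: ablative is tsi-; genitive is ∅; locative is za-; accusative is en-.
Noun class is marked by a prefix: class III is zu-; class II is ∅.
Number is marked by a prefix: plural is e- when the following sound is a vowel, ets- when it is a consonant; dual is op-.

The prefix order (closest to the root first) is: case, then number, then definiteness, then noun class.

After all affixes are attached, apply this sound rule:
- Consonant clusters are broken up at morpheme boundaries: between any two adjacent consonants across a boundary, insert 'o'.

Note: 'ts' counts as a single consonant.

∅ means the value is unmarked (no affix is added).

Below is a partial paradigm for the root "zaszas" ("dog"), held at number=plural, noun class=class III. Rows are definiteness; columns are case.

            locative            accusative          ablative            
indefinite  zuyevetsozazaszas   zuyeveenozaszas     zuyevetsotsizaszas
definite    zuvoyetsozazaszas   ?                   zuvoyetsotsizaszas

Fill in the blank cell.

zuvoyeenozaszas

Attach case accusative en- → enzaszas.
Attach number plural e- (before vowel 'e') → eenzaszas.
Attach definiteness definite voy- → voyeenzaszas.
Attach noun class class III zu- → zuvoyeenzaszas.
Apply epenthesis: zuvoyeenzaszas → zuvoyeenozaszas.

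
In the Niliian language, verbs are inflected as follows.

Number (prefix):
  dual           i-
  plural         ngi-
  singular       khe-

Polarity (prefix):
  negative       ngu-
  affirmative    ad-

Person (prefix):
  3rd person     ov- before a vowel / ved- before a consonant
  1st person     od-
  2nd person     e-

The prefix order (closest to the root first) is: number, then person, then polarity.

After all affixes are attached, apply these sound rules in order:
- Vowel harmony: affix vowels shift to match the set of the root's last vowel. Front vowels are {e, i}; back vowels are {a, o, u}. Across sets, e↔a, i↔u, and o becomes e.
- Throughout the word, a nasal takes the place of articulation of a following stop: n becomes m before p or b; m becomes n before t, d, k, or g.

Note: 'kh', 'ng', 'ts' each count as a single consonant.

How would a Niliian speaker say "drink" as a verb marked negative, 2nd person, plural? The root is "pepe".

ngiengipepe

Attach number plural ngi- → ngipepe.
Attach person 2nd person e- → engipepe.
Attach polarity negative ngu- → nguengipepe.
Apply vowel harmony: nguengipepe → ngiengipepe.
Nasal assimilation: no change.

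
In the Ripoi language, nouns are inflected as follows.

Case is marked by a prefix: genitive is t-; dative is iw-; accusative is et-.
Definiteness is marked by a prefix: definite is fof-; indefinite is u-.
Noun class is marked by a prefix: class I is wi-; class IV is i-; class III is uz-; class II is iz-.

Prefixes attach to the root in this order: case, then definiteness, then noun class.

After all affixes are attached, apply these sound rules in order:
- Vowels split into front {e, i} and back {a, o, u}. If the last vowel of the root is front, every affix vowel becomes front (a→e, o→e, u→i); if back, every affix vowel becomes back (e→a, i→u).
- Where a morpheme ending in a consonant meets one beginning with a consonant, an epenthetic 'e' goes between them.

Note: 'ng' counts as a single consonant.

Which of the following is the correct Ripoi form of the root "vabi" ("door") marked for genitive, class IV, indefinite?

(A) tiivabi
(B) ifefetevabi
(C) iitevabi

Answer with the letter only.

Attach case genitive t- → tvabi.
Attach definiteness indefinite u- → utvabi.
Attach noun class class IV i- → iutvabi.
Apply vowel harmony: iutvabi → iitvabi.
Apply epenthesis: iitvabi → iitevabi.
So the correct form is iitevabi, option (C).
(B) ifefetevabi is wrong: it uses definite instead of indefinite for definiteness.
(A) tiivabi is wrong: it has the affixes in the wrong order.

C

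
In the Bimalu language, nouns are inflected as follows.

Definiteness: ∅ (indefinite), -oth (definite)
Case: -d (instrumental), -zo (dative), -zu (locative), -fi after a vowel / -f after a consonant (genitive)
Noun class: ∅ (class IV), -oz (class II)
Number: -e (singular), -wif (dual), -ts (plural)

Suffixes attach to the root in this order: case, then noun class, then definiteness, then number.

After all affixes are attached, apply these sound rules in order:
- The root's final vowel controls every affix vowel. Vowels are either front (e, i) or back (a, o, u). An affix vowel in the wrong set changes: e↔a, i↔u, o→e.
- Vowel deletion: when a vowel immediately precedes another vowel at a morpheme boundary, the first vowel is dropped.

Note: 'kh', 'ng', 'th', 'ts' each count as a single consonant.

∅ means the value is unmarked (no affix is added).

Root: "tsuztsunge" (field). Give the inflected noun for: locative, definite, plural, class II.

tsuztsungezezethts

Attach case locative -zu → tsuztsungezu.
Attach noun class class II -oz → tsuztsungezuoz.
Attach definiteness definite -oth → tsuztsungezuozoth.
Attach number plural -ts → tsuztsungezuozothts.
Apply vowel harmony: tsuztsungezuozothts → tsuztsungeziezethts.
Apply vowel deletion: tsuztsungeziezethts → tsuztsungezezethts.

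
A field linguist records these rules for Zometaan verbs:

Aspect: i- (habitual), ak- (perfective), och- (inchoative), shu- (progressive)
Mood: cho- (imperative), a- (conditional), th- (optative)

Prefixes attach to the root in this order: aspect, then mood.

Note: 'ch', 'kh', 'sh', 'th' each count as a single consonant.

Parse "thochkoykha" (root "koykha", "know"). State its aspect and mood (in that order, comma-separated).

Segment: th-och-koykha.
aspect: och- → inchoative.
mood: th- → optative.

inchoative, optative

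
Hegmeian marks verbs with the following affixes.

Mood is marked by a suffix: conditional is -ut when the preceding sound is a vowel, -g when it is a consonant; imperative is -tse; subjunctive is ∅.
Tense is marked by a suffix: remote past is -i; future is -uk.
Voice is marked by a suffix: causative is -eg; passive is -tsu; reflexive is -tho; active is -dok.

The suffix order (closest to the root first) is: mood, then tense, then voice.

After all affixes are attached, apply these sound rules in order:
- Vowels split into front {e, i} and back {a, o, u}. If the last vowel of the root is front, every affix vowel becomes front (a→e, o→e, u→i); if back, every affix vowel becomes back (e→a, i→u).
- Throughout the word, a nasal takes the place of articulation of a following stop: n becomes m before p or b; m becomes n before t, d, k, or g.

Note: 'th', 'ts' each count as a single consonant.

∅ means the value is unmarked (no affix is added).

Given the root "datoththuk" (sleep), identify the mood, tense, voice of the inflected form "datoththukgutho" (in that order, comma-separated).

Segment: datoththuk-g-i-tho.
mood: -ut/g → conditional.
tense: -i → remote past.
voice: -tho → reflexive.

conditional, remote past, reflexive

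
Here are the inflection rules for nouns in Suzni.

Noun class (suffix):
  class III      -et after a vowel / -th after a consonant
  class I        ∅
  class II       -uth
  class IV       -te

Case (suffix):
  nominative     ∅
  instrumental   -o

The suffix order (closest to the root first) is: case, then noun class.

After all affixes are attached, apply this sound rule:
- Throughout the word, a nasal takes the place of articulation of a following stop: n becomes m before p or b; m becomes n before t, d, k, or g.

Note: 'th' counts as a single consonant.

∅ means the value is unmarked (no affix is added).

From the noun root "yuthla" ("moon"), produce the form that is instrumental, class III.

yuthlaoet

Attach case instrumental -o → yuthlao.
Attach noun class class III -et (after vowel 'o') → yuthlaoet.
Nasal assimilation: no change.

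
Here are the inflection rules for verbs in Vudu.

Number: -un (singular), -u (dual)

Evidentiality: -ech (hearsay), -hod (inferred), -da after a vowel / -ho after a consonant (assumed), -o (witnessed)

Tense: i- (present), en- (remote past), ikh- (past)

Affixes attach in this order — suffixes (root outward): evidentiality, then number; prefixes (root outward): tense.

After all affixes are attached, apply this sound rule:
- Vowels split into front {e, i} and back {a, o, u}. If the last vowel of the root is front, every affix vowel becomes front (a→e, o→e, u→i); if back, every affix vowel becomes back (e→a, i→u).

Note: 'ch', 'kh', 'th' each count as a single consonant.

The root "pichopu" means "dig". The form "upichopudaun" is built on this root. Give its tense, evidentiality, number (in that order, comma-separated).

present, assumed, singular

Segment: i-pichopu-da-un.
tense: i- → present.
evidentiality: -da/ho → assumed.
number: -un → singular.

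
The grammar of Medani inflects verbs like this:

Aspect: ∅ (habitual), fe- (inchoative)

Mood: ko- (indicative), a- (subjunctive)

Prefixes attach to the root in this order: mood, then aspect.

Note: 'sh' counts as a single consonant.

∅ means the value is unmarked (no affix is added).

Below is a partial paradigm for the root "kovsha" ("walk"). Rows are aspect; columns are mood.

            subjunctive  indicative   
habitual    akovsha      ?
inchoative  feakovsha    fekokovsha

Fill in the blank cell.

kokovsha

Attach mood indicative ko- → kokovsha.
aspect = habitual: zero marking, form stays kokovsha.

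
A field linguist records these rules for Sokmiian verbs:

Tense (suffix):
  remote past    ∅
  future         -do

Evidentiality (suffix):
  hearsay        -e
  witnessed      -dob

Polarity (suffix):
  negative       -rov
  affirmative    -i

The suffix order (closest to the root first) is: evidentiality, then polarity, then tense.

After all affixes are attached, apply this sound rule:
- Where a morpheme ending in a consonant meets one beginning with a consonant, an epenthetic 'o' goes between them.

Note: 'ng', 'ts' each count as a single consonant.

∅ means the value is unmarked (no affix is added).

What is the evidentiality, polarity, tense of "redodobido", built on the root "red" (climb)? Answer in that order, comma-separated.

witnessed, affirmative, future

Segment: red-dob-i-do.
evidentiality: -dob → witnessed.
polarity: -i → affirmative.
tense: -do → future.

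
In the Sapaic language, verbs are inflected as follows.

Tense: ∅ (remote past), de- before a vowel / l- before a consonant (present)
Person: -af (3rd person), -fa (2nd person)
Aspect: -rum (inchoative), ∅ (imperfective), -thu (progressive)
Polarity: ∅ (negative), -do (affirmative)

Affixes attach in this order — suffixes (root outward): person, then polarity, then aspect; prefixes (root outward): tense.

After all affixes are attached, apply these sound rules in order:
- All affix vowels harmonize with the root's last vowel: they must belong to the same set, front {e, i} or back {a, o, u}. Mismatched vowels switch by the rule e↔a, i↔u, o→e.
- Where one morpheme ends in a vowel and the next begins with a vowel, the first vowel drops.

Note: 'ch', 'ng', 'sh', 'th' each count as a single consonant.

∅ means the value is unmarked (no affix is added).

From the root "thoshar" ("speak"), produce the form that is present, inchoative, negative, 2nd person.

lthosharfarum

Attach person 2nd person -fa → thosharfa.
polarity = negative: zero marking, form stays thosharfa.
Attach tense present l- (before consonant 'th') → lthosharfa.
Attach aspect inchoative -rum → lthosharfarum.
Vowel harmony: no change.
Vowel deletion: no change.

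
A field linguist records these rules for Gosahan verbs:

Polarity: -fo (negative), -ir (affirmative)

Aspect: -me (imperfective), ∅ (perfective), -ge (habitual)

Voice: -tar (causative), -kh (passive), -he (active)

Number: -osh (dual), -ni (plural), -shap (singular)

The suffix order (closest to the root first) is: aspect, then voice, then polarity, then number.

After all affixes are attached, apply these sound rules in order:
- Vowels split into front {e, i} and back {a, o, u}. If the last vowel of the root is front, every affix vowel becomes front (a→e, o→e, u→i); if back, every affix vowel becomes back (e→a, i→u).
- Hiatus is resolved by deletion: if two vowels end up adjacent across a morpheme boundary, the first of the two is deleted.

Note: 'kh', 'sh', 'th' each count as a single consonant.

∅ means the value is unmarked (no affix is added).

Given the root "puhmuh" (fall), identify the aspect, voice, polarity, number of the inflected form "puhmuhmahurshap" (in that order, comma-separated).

imperfective, active, affirmative, singular

Segment: puhmuh-me-he-ir-shap.
aspect: -me → imperfective.
voice: -he → active.
polarity: -ir → affirmative.
number: -shap → singular.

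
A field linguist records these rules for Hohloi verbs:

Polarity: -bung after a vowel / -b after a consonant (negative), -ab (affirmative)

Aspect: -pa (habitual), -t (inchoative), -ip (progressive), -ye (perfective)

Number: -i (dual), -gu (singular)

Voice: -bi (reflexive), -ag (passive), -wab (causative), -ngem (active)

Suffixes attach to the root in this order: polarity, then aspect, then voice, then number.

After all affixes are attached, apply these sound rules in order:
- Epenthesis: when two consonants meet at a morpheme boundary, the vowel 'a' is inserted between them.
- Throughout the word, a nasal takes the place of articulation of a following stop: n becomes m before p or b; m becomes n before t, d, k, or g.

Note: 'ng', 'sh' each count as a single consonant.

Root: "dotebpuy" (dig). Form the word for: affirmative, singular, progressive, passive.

Attach polarity affirmative -ab → dotebpuyab.
Attach aspect progressive -ip → dotebpuyabip.
Attach voice passive -ag → dotebpuyabipag.
Attach number singular -gu → dotebpuyabipaggu.
Apply epenthesis: dotebpuyabipaggu → dotebpuyabipagagu.
Nasal assimilation: no change.

dotebpuyabipagagu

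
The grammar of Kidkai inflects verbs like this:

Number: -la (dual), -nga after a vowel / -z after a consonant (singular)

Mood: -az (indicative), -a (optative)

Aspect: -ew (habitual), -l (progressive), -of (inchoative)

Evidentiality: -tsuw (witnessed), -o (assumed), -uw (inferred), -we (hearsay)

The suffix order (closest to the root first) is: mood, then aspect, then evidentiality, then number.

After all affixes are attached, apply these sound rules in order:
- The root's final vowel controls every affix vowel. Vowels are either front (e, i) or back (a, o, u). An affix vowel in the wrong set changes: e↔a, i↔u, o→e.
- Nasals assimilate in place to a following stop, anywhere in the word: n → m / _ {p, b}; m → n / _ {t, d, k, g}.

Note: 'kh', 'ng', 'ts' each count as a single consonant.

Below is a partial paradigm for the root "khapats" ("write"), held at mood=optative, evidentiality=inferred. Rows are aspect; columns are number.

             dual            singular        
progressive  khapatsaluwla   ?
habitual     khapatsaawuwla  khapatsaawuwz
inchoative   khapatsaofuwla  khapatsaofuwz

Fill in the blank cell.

khapatsaluwz

Attach mood optative -a → khapatsa.
Attach aspect progressive -l → khapatsal.
Attach evidentiality inferred -uw → khapatsaluw.
Attach number singular -z (after consonant 'w') → khapatsaluwz.
Vowel harmony: no change.
Nasal assimilation: no change.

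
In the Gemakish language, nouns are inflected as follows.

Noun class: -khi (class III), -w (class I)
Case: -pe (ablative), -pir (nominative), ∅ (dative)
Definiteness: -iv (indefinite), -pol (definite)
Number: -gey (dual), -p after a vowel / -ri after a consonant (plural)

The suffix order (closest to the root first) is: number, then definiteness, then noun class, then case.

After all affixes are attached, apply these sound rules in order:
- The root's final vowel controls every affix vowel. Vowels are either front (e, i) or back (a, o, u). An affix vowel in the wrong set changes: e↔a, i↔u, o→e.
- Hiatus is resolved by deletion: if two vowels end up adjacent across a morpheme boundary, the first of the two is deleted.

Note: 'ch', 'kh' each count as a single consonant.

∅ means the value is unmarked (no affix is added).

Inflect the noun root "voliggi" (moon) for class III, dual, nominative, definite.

voliggigeypelkhipir

Attach number dual -gey → voliggigey.
Attach definiteness definite -pol → voliggigeypol.
Attach noun class class III -khi → voliggigeypolkhi.
Attach case nominative -pir → voliggigeypolkhipir.
Apply vowel harmony: voliggigeypolkhipir → voliggigeypelkhipir.
Vowel deletion: no change.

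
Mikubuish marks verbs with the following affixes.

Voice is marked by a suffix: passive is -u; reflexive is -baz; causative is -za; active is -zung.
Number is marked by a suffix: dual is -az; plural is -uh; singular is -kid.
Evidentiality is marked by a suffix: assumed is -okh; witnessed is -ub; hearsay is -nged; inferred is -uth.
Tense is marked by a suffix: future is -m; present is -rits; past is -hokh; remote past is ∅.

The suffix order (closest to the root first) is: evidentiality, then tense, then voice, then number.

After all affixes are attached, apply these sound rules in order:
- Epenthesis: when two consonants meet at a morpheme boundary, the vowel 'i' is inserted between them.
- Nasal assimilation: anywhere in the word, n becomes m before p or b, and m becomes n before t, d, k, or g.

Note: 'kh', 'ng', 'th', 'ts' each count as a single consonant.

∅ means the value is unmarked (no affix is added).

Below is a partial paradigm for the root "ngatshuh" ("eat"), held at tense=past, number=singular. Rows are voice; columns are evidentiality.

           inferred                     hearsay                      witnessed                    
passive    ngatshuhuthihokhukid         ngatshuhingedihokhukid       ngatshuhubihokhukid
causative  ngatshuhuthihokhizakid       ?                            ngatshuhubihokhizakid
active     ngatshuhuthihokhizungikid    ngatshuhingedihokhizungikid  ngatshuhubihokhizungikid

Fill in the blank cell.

Attach evidentiality hearsay -nged → ngatshuhnged.
Attach tense past -hokh → ngatshuhngedhokh.
Attach voice causative -za → ngatshuhngedhokhza.
Attach number singular -kid → ngatshuhngedhokhzakid.
Apply epenthesis: ngatshuhngedhokhzakid → ngatshuhingedihokhizakid.
Nasal assimilation: no change.

ngatshuhingedihokhizakid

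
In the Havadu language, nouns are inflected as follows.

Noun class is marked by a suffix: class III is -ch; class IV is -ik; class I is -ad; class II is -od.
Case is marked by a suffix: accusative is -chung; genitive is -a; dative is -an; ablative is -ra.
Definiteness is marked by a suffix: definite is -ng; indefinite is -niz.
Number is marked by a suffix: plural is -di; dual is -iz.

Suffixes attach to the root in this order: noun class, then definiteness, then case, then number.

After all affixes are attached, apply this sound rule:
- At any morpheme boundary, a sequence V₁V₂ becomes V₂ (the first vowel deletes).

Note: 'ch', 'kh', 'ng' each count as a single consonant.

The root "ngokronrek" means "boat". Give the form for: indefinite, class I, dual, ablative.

Attach noun class class I -ad → ngokronrekad.
Attach definiteness indefinite -niz → ngokronrekadniz.
Attach case ablative -ra → ngokronrekadnizra.
Attach number dual -iz → ngokronrekadnizraiz.
Apply vowel deletion: ngokronrekadnizraiz → ngokronrekadnizriz.

ngokronrekadnizriz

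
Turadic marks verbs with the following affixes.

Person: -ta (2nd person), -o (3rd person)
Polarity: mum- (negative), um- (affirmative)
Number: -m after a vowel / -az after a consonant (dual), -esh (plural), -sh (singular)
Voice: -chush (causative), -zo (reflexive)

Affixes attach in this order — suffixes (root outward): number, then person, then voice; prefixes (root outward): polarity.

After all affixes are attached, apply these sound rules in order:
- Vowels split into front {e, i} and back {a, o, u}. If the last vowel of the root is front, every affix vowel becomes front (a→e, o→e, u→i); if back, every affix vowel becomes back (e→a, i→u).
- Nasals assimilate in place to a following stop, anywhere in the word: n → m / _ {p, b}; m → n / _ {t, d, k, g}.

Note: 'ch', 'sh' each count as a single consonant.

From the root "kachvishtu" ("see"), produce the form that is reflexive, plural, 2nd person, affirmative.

unkachvishtuashtazo

Attach number plural -esh → kachvishtuesh.
Attach person 2nd person -ta → kachvishtueshta.
Attach voice reflexive -zo → kachvishtueshtazo.
Attach polarity affirmative um- → umkachvishtueshtazo.
Apply vowel harmony: umkachvishtueshtazo → umkachvishtuashtazo.
Apply nasal assimilation: umkachvishtuashtazo → unkachvishtuashtazo.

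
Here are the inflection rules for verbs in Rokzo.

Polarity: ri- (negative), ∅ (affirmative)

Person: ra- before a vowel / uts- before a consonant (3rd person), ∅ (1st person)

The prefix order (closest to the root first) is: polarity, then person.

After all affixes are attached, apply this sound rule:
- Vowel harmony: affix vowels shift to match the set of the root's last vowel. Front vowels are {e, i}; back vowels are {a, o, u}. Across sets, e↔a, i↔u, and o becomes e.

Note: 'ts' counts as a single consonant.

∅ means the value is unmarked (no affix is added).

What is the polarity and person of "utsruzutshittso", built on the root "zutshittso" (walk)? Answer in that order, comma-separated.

Segment: uts-ri-zutshittso.
polarity: ri- → negative.
person: ra/uts- → 3rd person.

negative, 3rd person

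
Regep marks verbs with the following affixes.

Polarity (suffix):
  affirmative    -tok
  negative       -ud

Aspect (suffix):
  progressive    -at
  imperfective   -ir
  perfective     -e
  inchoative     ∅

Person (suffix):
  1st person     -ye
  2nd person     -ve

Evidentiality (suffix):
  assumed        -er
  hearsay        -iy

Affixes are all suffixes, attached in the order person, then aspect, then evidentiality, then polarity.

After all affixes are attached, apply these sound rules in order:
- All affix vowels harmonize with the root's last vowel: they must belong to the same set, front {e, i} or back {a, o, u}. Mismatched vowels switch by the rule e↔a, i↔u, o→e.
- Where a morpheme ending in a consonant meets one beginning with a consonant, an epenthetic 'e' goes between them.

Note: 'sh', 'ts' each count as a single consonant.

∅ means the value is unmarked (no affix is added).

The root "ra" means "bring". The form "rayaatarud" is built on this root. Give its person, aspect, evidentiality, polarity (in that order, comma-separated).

1st person, progressive, assumed, negative

Segment: ra-ye-at-er-ud.
person: -ye → 1st person.
aspect: -at → progressive.
evidentiality: -er → assumed.
polarity: -ud → negative.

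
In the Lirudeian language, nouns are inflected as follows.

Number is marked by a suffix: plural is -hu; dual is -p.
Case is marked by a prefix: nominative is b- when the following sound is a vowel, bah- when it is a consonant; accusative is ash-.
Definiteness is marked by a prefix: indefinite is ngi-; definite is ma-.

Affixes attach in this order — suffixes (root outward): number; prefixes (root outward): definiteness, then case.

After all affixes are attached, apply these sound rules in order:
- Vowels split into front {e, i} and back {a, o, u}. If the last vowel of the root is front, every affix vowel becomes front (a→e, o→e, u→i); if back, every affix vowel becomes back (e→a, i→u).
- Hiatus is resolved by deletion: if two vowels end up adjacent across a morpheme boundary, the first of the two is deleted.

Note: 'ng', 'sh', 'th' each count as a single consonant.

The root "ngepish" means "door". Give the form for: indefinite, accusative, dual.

eshngingepishp

Attach number dual -p → ngepishp.
Attach definiteness indefinite ngi- → ngingepishp.
Attach case accusative ash- → ashngingepishp.
Apply vowel harmony: ashngingepishp → eshngingepishp.
Vowel deletion: no change.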